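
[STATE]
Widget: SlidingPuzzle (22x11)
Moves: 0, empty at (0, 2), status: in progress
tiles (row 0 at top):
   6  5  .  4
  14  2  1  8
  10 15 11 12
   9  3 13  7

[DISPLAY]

┌────┬────┬────┬────┐ 
│  6 │  5 │    │  4 │ 
├────┼────┼────┼────┤ 
│ 14 │  2 │  1 │  8 │ 
├────┼────┼────┼────┤ 
│ 10 │ 15 │ 11 │ 12 │ 
├────┼────┼────┼────┤ 
│  9 │  3 │ 13 │  7 │ 
└────┴────┴────┴────┘ 
Moves: 0              
                      


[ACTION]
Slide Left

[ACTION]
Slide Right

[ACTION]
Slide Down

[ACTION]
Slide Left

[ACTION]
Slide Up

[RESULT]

┌────┬────┬────┬────┐ 
│  6 │  5 │  4 │  8 │ 
├────┼────┼────┼────┤ 
│ 14 │  2 │  1 │    │ 
├────┼────┼────┼────┤ 
│ 10 │ 15 │ 11 │ 12 │ 
├────┼────┼────┼────┤ 
│  9 │  3 │ 13 │  7 │ 
└────┴────┴────┴────┘ 
Moves: 4              
                      


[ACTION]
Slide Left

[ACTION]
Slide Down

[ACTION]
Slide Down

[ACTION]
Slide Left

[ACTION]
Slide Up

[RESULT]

┌────┬────┬────┬────┐ 
│  6 │  5 │  4 │  8 │ 
├────┼────┼────┼────┤ 
│ 14 │  2 │  1 │    │ 
├────┼────┼────┼────┤ 
│ 10 │ 15 │ 11 │ 12 │ 
├────┼────┼────┼────┤ 
│  9 │  3 │ 13 │  7 │ 
└────┴────┴────┴────┘ 
Moves: 6              
                      


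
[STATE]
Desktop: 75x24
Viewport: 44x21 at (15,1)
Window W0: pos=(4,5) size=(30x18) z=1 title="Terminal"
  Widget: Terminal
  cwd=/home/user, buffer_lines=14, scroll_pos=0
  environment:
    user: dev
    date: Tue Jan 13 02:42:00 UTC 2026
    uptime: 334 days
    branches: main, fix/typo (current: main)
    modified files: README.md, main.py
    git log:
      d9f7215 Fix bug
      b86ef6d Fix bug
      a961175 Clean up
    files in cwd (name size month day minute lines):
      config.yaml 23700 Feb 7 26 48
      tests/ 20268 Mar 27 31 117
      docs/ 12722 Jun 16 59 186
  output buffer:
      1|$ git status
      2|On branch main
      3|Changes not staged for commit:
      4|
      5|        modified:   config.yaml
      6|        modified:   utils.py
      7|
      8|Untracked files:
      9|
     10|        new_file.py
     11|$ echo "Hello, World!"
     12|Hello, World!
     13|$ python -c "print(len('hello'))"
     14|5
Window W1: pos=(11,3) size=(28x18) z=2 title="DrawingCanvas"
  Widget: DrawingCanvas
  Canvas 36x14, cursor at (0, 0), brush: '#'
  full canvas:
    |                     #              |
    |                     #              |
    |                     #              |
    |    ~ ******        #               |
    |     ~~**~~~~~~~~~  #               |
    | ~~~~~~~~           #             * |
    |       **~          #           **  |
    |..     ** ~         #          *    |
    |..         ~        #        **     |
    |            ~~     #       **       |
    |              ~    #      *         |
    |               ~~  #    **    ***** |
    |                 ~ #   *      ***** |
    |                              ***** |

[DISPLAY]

                                            
                                            
━━━━━━━━━━━━━━━━━━━━━━━┓                    
awingCanvas            ┃                    
───────────────────────┨                    
                  #    ┃                    
                  #    ┃                    
                  #    ┃                    
 ~ ******        #     ┃                    
  ~~**~~~~~~~~~  #     ┃                    
~~~~~~           #     ┃                    
    **~          #     ┃                    
    ** ~         #     ┃                    
        ~        #     ┃                    
         ~~     #      ┃                    
           ~    #      ┃                    
            ~~  #    **┃                    
              ~ #   *  ┃                    
                       ┃                    
━━━━━━━━━━━━━━━━━━━━━━━┛                    
                  ┃                         


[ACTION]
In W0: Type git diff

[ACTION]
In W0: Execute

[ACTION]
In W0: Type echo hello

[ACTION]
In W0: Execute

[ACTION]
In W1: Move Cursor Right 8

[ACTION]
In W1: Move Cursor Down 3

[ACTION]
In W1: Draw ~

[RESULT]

                                            
                                            
━━━━━━━━━━━━━━━━━━━━━━━┓                    
awingCanvas            ┃                    
───────────────────────┨                    
                  #    ┃                    
                  #    ┃                    
                  #    ┃                    
 ~ **~***        #     ┃                    
  ~~**~~~~~~~~~  #     ┃                    
~~~~~~           #     ┃                    
    **~          #     ┃                    
    ** ~         #     ┃                    
        ~        #     ┃                    
         ~~     #      ┃                    
           ~    #      ┃                    
            ~~  #    **┃                    
              ~ #   *  ┃                    
                       ┃                    
━━━━━━━━━━━━━━━━━━━━━━━┛                    
                  ┃                         


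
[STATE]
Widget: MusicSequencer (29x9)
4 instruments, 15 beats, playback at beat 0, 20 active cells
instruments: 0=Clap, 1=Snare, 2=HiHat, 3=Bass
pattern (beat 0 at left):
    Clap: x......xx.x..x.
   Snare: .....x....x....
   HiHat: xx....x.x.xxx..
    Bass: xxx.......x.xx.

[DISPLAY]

      ▼12345678901234        
  Clap█······██·█··█·        
 Snare·····█····█····        
 HiHat██····█·█·███··        
  Bass███·······█·██·        
                             
                             
                             
                             


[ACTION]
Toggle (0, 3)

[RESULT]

      ▼12345678901234        
  Clap█··█···██·█··█·        
 Snare·····█····█····        
 HiHat██····█·█·███··        
  Bass███·······█·██·        
                             
                             
                             
                             


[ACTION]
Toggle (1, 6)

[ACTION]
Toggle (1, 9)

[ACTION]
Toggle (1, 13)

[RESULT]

      ▼12345678901234        
  Clap█··█···██·█··█·        
 Snare·····██··██··█·        
 HiHat██····█·█·███··        
  Bass███·······█·██·        
                             
                             
                             
                             


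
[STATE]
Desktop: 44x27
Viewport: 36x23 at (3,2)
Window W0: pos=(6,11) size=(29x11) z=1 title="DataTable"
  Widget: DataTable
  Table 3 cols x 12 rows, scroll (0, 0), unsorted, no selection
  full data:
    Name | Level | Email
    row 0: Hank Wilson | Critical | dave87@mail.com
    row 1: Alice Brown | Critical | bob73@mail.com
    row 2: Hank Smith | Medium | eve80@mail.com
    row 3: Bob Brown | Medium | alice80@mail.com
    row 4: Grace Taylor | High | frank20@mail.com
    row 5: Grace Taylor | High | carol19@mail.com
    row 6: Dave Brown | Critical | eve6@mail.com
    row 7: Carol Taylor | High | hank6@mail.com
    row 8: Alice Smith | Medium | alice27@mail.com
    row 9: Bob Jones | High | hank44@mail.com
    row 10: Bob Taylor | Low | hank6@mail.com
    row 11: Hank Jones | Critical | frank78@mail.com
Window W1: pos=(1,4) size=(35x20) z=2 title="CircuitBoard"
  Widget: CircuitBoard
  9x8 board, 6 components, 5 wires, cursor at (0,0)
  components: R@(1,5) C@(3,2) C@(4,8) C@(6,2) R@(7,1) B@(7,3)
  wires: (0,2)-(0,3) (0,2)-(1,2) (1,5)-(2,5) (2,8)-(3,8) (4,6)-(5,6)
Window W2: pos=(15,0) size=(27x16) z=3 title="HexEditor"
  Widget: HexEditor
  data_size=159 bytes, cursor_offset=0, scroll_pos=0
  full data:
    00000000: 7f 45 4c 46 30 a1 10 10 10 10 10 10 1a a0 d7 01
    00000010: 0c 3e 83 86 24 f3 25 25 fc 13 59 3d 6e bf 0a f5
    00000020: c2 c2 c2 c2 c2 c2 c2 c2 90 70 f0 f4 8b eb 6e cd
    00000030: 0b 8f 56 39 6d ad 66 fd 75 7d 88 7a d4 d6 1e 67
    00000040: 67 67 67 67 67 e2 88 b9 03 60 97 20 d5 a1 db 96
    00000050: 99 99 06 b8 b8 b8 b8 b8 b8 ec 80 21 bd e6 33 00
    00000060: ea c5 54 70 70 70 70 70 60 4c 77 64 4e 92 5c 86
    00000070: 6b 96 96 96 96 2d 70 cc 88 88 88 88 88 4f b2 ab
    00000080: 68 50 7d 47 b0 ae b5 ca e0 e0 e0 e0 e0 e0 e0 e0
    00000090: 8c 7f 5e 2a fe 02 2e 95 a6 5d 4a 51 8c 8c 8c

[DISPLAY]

            ┠───────────────────────
            ┃00000000  7F 45 4c 46 3
━━━━━━━━━━━━┃00000010  0c 3e 83 86 2
CircuitBoard┃00000020  c2 c2 c2 c2 c
────────────┃00000030  0b 8f 56 39 6
  0 1 2 3 4 ┃00000040  67 67 67 67 6
  [.]      ·┃00000050  99 99 06 b8 b
           │┃00000060  ea c5 54 70 7
           ·┃00000070  6b 96 96 96 9
            ┃00000080  68 50 7d 47 b
            ┃00000090  8c 7f 5e 2a f
            ┃                       
           C┃                       
            ┗━━━━━━━━━━━━━━━━━━━━━━━
                           ·    ┃   
                           │    ┃   
                           ·    ┃   
                                ┃   
           C                    ┃   
                                ┃   
       R       B                ┃   
━━━━━━━━━━━━━━━━━━━━━━━━━━━━━━━━┛   
                                    


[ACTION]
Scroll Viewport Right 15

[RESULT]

       ┠─────────────────────────┨  
       ┃00000000  7F 45 4c 46 30 ┃  
━━━━━━━┃00000010  0c 3e 83 86 24 ┃  
itBoard┃00000020  c2 c2 c2 c2 c2 ┃  
───────┃00000030  0b 8f 56 39 6d ┃  
 2 3 4 ┃00000040  67 67 67 67 67 ┃  
      ·┃00000050  99 99 06 b8 b8 ┃  
      │┃00000060  ea c5 54 70 70 ┃  
      ·┃00000070  6b 96 96 96 96 ┃  
       ┃00000080  68 50 7d 47 b0 ┃  
       ┃00000090  8c 7f 5e 2a fe ┃  
       ┃                         ┃  
      C┃                         ┃  
       ┗━━━━━━━━━━━━━━━━━━━━━━━━━┛  
                      ·    ┃        
                      │    ┃        
                      ·    ┃        
                           ┃        
      C                    ┃        
                           ┃        
  R       B                ┃        
━━━━━━━━━━━━━━━━━━━━━━━━━━━┛        
                                    


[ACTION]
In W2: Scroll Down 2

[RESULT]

       ┠─────────────────────────┨  
       ┃00000020  c2 c2 c2 c2 c2 ┃  
━━━━━━━┃00000030  0b 8f 56 39 6d ┃  
itBoard┃00000040  67 67 67 67 67 ┃  
───────┃00000050  99 99 06 b8 b8 ┃  
 2 3 4 ┃00000060  ea c5 54 70 70 ┃  
      ·┃00000070  6b 96 96 96 96 ┃  
      │┃00000080  68 50 7d 47 b0 ┃  
      ·┃00000090  8c 7f 5e 2a fe ┃  
       ┃                         ┃  
       ┃                         ┃  
       ┃                         ┃  
      C┃                         ┃  
       ┗━━━━━━━━━━━━━━━━━━━━━━━━━┛  
                      ·    ┃        
                      │    ┃        
                      ·    ┃        
                           ┃        
      C                    ┃        
                           ┃        
  R       B                ┃        
━━━━━━━━━━━━━━━━━━━━━━━━━━━┛        
                                    


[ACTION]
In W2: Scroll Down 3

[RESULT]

       ┠─────────────────────────┨  
       ┃00000050  99 99 06 b8 b8 ┃  
━━━━━━━┃00000060  ea c5 54 70 70 ┃  
itBoard┃00000070  6b 96 96 96 96 ┃  
───────┃00000080  68 50 7d 47 b0 ┃  
 2 3 4 ┃00000090  8c 7f 5e 2a fe ┃  
      ·┃                         ┃  
      │┃                         ┃  
      ·┃                         ┃  
       ┃                         ┃  
       ┃                         ┃  
       ┃                         ┃  
      C┃                         ┃  
       ┗━━━━━━━━━━━━━━━━━━━━━━━━━┛  
                      ·    ┃        
                      │    ┃        
                      ·    ┃        
                           ┃        
      C                    ┃        
                           ┃        
  R       B                ┃        
━━━━━━━━━━━━━━━━━━━━━━━━━━━┛        
                                    


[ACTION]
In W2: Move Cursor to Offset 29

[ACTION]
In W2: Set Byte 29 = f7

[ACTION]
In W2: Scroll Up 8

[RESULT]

       ┠─────────────────────────┨  
       ┃00000000  7f 45 4c 46 30 ┃  
━━━━━━━┃00000010  0c 3e 83 86 24 ┃  
itBoard┃00000020  c2 c2 c2 c2 c2 ┃  
───────┃00000030  0b 8f 56 39 6d ┃  
 2 3 4 ┃00000040  67 67 67 67 67 ┃  
      ·┃00000050  99 99 06 b8 b8 ┃  
      │┃00000060  ea c5 54 70 70 ┃  
      ·┃00000070  6b 96 96 96 96 ┃  
       ┃00000080  68 50 7d 47 b0 ┃  
       ┃00000090  8c 7f 5e 2a fe ┃  
       ┃                         ┃  
      C┃                         ┃  
       ┗━━━━━━━━━━━━━━━━━━━━━━━━━┛  
                      ·    ┃        
                      │    ┃        
                      ·    ┃        
                           ┃        
      C                    ┃        
                           ┃        
  R       B                ┃        
━━━━━━━━━━━━━━━━━━━━━━━━━━━┛        
                                    


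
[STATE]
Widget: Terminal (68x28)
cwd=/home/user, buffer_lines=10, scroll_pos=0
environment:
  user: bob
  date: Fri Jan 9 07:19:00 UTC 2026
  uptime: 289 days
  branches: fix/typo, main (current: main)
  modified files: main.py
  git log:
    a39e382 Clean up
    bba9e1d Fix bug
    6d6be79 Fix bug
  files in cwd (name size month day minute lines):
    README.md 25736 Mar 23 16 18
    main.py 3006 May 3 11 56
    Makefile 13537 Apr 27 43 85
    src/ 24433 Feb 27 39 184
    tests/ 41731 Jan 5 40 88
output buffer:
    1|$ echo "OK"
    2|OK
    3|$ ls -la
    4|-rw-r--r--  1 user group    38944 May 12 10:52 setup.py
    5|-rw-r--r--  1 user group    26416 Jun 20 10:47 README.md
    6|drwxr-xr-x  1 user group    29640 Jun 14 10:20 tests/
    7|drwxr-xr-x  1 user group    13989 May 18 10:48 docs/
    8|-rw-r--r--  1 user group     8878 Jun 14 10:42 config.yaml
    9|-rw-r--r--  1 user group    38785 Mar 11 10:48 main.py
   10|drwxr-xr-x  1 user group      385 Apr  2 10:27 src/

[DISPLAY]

$ echo "OK"                                                         
OK                                                                  
$ ls -la                                                            
-rw-r--r--  1 user group    38944 May 12 10:52 setup.py             
-rw-r--r--  1 user group    26416 Jun 20 10:47 README.md            
drwxr-xr-x  1 user group    29640 Jun 14 10:20 tests/               
drwxr-xr-x  1 user group    13989 May 18 10:48 docs/                
-rw-r--r--  1 user group     8878 Jun 14 10:42 config.yaml          
-rw-r--r--  1 user group    38785 Mar 11 10:48 main.py              
drwxr-xr-x  1 user group      385 Apr  2 10:27 src/                 
$ █                                                                 
                                                                    
                                                                    
                                                                    
                                                                    
                                                                    
                                                                    
                                                                    
                                                                    
                                                                    
                                                                    
                                                                    
                                                                    
                                                                    
                                                                    
                                                                    
                                                                    
                                                                    


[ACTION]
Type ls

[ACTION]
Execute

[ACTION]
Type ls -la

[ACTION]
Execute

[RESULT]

$ echo "OK"                                                         
OK                                                                  
$ ls -la                                                            
-rw-r--r--  1 user group    38944 May 12 10:52 setup.py             
-rw-r--r--  1 user group    26416 Jun 20 10:47 README.md            
drwxr-xr-x  1 user group    29640 Jun 14 10:20 tests/               
drwxr-xr-x  1 user group    13989 May 18 10:48 docs/                
-rw-r--r--  1 user group     8878 Jun 14 10:42 config.yaml          
-rw-r--r--  1 user group    38785 Mar 11 10:48 main.py              
drwxr-xr-x  1 user group      385 Apr  2 10:27 src/                 
$ ls                                                                
README.md  main.py  Makefile  src/  tests/                          
$ ls -la                                                            
-rw-r--r--  1 bob group    25736 Mar 23 10:16 README.md             
-rw-r--r--  1 bob group     3006 May  3 10:11 main.py               
-rw-r--r--  1 bob group    13537 Apr 27 10:43 Makefile              
drwxr-xr-x  1 bob group    24433 Feb 27 10:39 src/                  
drwxr-xr-x  1 bob group    41731 Jan  5 10:40 tests/                
$ █                                                                 
                                                                    
                                                                    
                                                                    
                                                                    
                                                                    
                                                                    
                                                                    
                                                                    
                                                                    


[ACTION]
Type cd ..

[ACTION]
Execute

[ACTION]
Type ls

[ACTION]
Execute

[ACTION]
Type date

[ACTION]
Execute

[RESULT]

$ echo "OK"                                                         
OK                                                                  
$ ls -la                                                            
-rw-r--r--  1 user group    38944 May 12 10:52 setup.py             
-rw-r--r--  1 user group    26416 Jun 20 10:47 README.md            
drwxr-xr-x  1 user group    29640 Jun 14 10:20 tests/               
drwxr-xr-x  1 user group    13989 May 18 10:48 docs/                
-rw-r--r--  1 user group     8878 Jun 14 10:42 config.yaml          
-rw-r--r--  1 user group    38785 Mar 11 10:48 main.py              
drwxr-xr-x  1 user group      385 Apr  2 10:27 src/                 
$ ls                                                                
README.md  main.py  Makefile  src/  tests/                          
$ ls -la                                                            
-rw-r--r--  1 bob group    25736 Mar 23 10:16 README.md             
-rw-r--r--  1 bob group     3006 May  3 10:11 main.py               
-rw-r--r--  1 bob group    13537 Apr 27 10:43 Makefile              
drwxr-xr-x  1 bob group    24433 Feb 27 10:39 src/                  
drwxr-xr-x  1 bob group    41731 Jan  5 10:40 tests/                
$ cd ..                                                             
                                                                    
$ ls                                                                
README.md  main.py  Makefile  src/  tests/                          
$ date                                                              
Fri Jan 9 07:19:00 UTC 2026                                         
$ █                                                                 
                                                                    
                                                                    
                                                                    


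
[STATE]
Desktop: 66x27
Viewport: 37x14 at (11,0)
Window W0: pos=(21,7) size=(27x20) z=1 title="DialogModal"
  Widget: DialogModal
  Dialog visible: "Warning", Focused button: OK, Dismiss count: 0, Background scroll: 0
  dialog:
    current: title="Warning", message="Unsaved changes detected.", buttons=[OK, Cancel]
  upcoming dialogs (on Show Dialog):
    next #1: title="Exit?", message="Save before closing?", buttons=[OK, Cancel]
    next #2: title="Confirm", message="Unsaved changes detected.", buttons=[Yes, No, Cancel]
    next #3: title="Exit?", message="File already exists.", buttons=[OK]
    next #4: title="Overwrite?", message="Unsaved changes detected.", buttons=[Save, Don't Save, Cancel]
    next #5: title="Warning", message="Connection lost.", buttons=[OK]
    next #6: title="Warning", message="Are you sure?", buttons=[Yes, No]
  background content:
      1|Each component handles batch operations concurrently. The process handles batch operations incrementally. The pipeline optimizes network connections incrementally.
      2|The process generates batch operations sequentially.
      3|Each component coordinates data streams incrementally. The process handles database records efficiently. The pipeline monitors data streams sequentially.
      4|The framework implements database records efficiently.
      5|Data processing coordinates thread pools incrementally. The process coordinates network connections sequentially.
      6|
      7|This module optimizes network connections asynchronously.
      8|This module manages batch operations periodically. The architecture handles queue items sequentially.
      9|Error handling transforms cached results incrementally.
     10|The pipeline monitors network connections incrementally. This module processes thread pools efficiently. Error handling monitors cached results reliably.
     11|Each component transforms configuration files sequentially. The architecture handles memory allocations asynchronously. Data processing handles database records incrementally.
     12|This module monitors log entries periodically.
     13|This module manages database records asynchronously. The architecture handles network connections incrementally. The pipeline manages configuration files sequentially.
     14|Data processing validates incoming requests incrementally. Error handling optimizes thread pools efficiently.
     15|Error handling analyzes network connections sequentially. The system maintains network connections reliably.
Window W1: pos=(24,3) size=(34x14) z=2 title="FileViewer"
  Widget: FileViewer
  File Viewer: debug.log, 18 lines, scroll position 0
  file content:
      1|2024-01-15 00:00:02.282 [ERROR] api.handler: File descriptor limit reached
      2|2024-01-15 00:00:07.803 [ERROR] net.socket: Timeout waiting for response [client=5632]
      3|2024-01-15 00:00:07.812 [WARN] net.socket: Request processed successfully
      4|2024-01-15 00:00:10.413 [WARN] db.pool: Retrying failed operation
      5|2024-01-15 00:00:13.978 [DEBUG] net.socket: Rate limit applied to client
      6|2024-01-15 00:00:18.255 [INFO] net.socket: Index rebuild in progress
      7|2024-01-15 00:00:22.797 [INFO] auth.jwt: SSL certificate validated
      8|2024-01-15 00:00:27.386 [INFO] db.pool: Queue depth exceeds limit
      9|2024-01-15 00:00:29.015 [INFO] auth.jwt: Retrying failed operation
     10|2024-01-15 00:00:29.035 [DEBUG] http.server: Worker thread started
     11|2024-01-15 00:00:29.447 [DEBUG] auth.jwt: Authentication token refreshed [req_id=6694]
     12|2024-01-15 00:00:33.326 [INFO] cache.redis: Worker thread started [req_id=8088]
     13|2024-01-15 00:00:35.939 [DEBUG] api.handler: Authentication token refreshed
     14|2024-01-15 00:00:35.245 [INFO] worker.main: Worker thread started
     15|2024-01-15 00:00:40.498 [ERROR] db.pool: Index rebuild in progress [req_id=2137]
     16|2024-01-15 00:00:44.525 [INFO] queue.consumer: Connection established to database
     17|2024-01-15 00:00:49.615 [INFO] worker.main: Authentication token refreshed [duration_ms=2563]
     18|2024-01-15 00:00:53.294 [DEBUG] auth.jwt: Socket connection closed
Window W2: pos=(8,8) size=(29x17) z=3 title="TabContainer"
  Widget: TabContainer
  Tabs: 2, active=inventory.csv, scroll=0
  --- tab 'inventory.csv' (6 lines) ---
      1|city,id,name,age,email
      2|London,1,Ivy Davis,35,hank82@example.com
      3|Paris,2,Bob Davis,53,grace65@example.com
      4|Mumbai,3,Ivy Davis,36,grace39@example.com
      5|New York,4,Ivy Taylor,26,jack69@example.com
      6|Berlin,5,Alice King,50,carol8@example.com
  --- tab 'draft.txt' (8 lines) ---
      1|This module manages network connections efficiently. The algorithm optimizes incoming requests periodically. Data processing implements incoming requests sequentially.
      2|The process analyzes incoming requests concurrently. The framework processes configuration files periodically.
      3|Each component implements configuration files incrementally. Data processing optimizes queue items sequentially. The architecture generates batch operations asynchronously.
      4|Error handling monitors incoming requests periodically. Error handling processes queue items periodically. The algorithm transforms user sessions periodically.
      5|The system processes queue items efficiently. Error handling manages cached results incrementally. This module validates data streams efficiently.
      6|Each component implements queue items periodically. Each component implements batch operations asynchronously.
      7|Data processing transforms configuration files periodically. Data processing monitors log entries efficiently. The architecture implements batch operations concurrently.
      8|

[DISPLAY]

                                     
                                     
                                     
             ┏━━━━━━━━━━━━━━━━━━━━━━━
             ┃ FileViewer            
             ┠───────────────────────
             ┃2024-01-15 00:00:02.282
          ┏━━┃2024-01-15 00:00:07.803
━━━━━━━━━━━━━━━━━━━━━━━━━┓0:00:07.812
abContainer              ┃0:00:10.413
─────────────────────────┨0:00:13.978
nventory.csv]│ draft.txt ┃0:00:18.255
─────────────────────────┃0:00:22.797
ty,id,name,age,email     ┃0:00:27.386


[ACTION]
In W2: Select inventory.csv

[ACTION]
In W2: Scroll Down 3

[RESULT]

                                     
                                     
                                     
             ┏━━━━━━━━━━━━━━━━━━━━━━━
             ┃ FileViewer            
             ┠───────────────────────
             ┃2024-01-15 00:00:02.282
          ┏━━┃2024-01-15 00:00:07.803
━━━━━━━━━━━━━━━━━━━━━━━━━┓0:00:07.812
abContainer              ┃0:00:10.413
─────────────────────────┨0:00:13.978
nventory.csv]│ draft.txt ┃0:00:18.255
─────────────────────────┃0:00:22.797
mbai,3,Ivy Davis,36,grace┃0:00:27.386


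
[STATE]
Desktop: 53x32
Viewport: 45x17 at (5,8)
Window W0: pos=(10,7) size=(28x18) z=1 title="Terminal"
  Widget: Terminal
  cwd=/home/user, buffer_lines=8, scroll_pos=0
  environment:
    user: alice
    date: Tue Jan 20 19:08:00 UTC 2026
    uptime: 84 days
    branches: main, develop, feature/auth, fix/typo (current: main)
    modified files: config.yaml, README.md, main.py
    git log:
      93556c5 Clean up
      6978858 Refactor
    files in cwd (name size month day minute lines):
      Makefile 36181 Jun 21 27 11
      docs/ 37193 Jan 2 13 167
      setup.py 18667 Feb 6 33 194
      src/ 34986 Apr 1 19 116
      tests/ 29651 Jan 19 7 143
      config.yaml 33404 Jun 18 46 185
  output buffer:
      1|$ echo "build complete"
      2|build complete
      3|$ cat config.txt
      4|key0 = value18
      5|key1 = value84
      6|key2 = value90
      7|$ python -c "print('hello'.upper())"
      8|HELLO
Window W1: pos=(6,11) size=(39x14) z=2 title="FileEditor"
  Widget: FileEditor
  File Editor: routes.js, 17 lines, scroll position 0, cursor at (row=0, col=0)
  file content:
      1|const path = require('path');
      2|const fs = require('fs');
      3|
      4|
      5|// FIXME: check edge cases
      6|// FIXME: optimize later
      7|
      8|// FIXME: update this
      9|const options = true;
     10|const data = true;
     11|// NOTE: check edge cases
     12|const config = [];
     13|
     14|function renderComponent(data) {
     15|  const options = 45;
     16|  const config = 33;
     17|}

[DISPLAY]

     ┃ Terminal                 ┃            
     ┠──────────────────────────┨            
     ┃$ echo "build complete"   ┃            
 ┏━━━━━━━━━━━━━━━━━━━━━━━━━━━━━━━━━━━━━┓     
 ┃ FileEditor                          ┃     
 ┠─────────────────────────────────────┨     
 ┃█onst path = require('path');       ▲┃     
 ┃const fs = require('fs');           █┃     
 ┃                                    ░┃     
 ┃                                    ░┃     
 ┃// FIXME: check edge cases          ░┃     
 ┃// FIXME: optimize later            ░┃     
 ┃                                    ░┃     
 ┃// FIXME: update this               ░┃     
 ┃const options = true;               ░┃     
 ┃const data = true;                  ▼┃     
 ┗━━━━━━━━━━━━━━━━━━━━━━━━━━━━━━━━━━━━━┛     


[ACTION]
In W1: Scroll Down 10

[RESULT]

     ┃ Terminal                 ┃            
     ┠──────────────────────────┨            
     ┃$ echo "build complete"   ┃            
 ┏━━━━━━━━━━━━━━━━━━━━━━━━━━━━━━━━━━━━━┓     
 ┃ FileEditor                          ┃     
 ┠─────────────────────────────────────┨     
 ┃// FIXME: update this               ▲┃     
 ┃const options = true;               ░┃     
 ┃const data = true;                  ░┃     
 ┃// NOTE: check edge cases           ░┃     
 ┃const config = [];                  ░┃     
 ┃                                    ░┃     
 ┃function renderComponent(data) {    ░┃     
 ┃  const options = 45;               ░┃     
 ┃  const config = 33;                █┃     
 ┃}                                   ▼┃     
 ┗━━━━━━━━━━━━━━━━━━━━━━━━━━━━━━━━━━━━━┛     


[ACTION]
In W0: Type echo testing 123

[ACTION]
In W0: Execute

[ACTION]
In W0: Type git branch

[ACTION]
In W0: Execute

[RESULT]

     ┃ Terminal                 ┃            
     ┠──────────────────────────┨            
     ┃$ cat config.txt          ┃            
 ┏━━━━━━━━━━━━━━━━━━━━━━━━━━━━━━━━━━━━━┓     
 ┃ FileEditor                          ┃     
 ┠─────────────────────────────────────┨     
 ┃// FIXME: update this               ▲┃     
 ┃const options = true;               ░┃     
 ┃const data = true;                  ░┃     
 ┃// NOTE: check edge cases           ░┃     
 ┃const config = [];                  ░┃     
 ┃                                    ░┃     
 ┃function renderComponent(data) {    ░┃     
 ┃  const options = 45;               ░┃     
 ┃  const config = 33;                █┃     
 ┃}                                   ▼┃     
 ┗━━━━━━━━━━━━━━━━━━━━━━━━━━━━━━━━━━━━━┛     


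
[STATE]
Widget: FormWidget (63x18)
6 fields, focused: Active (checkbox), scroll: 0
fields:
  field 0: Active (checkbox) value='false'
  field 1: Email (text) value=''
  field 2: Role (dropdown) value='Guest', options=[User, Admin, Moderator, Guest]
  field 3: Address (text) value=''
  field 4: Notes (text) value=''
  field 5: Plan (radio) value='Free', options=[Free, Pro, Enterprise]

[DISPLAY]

> Active:     [ ]                                              
  Email:      [                                               ]
  Role:       [Guest                                         ▼]
  Address:    [                                               ]
  Notes:      [                                               ]
  Plan:       (●) Free  ( ) Pro  ( ) Enterprise                
                                                               
                                                               
                                                               
                                                               
                                                               
                                                               
                                                               
                                                               
                                                               
                                                               
                                                               
                                                               


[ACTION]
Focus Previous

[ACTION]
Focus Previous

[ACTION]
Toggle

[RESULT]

  Active:     [ ]                                              
  Email:      [                                               ]
  Role:       [Guest                                         ▼]
  Address:    [                                               ]
> Notes:      [                                               ]
  Plan:       (●) Free  ( ) Pro  ( ) Enterprise                
                                                               
                                                               
                                                               
                                                               
                                                               
                                                               
                                                               
                                                               
                                                               
                                                               
                                                               
                                                               


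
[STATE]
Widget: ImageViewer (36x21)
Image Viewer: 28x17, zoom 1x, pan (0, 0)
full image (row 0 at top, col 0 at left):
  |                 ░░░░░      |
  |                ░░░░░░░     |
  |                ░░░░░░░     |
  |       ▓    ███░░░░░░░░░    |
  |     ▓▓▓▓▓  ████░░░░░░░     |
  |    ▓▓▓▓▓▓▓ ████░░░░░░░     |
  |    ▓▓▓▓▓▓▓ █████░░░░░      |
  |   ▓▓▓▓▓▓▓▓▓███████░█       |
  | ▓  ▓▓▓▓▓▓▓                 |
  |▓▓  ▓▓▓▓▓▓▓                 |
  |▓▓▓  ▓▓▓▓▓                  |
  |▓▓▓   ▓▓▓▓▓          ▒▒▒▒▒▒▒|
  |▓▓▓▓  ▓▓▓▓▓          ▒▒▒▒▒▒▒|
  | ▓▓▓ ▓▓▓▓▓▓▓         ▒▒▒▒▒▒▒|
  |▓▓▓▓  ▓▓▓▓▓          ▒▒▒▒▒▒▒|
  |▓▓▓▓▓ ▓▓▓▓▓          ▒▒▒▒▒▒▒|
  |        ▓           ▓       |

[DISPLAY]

                 ░░░░░              
                ░░░░░░░             
                ░░░░░░░             
       ▓    ███░░░░░░░░░            
     ▓▓▓▓▓  ████░░░░░░░             
    ▓▓▓▓▓▓▓ ████░░░░░░░             
    ▓▓▓▓▓▓▓ █████░░░░░              
   ▓▓▓▓▓▓▓▓▓███████░█               
 ▓  ▓▓▓▓▓▓▓                         
▓▓  ▓▓▓▓▓▓▓                         
▓▓▓  ▓▓▓▓▓                          
▓▓▓   ▓▓▓▓▓          ▒▒▒▒▒▒▒        
▓▓▓▓  ▓▓▓▓▓          ▒▒▒▒▒▒▒        
 ▓▓▓ ▓▓▓▓▓▓▓         ▒▒▒▒▒▒▒        
▓▓▓▓  ▓▓▓▓▓          ▒▒▒▒▒▒▒        
▓▓▓▓▓ ▓▓▓▓▓          ▒▒▒▒▒▒▒        
        ▓           ▓               
                                    
                                    
                                    
                                    


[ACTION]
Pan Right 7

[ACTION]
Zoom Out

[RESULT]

          ░░░░░                     
         ░░░░░░░                    
         ░░░░░░░                    
▓    ███░░░░░░░░░                   
▓▓▓  ████░░░░░░░                    
▓▓▓▓ ████░░░░░░░                    
▓▓▓▓ █████░░░░░                     
▓▓▓▓▓███████░█                      
▓▓▓▓                                
▓▓▓▓                                
▓▓▓                                 
▓▓▓▓          ▒▒▒▒▒▒▒               
▓▓▓▓          ▒▒▒▒▒▒▒               
▓▓▓▓▓         ▒▒▒▒▒▒▒               
▓▓▓▓          ▒▒▒▒▒▒▒               
▓▓▓▓          ▒▒▒▒▒▒▒               
 ▓           ▓                      
                                    
                                    
                                    
                                    
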